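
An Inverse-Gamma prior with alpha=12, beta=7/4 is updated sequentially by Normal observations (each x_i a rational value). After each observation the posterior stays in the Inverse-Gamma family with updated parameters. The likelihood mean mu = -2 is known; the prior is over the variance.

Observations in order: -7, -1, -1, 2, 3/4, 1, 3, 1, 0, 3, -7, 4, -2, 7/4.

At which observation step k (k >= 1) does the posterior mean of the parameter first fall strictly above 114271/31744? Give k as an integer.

obs 1: x=-7 → posterior Inverse-Gamma(25/2, 57/4)
obs 2: x=-1 → posterior Inverse-Gamma(13, 59/4)
obs 3: x=-1 → posterior Inverse-Gamma(27/2, 61/4)
obs 4: x=2 → posterior Inverse-Gamma(14, 93/4)
obs 5: x=3/4 → posterior Inverse-Gamma(29/2, 865/32)
obs 6: x=1 → posterior Inverse-Gamma(15, 1009/32)
obs 7: x=3 → posterior Inverse-Gamma(31/2, 1409/32)
obs 8: x=1 → posterior Inverse-Gamma(16, 1553/32)
obs 9: x=0 → posterior Inverse-Gamma(33/2, 1617/32)
obs 10: x=3 → posterior Inverse-Gamma(17, 2017/32)
obs 11: x=-7 → posterior Inverse-Gamma(35/2, 2417/32)
obs 12: x=4 → posterior Inverse-Gamma(18, 2993/32)
obs 13: x=-2 → posterior Inverse-Gamma(37/2, 2993/32)
obs 14: x=7/4 → posterior Inverse-Gamma(19, 1609/16)

k = 10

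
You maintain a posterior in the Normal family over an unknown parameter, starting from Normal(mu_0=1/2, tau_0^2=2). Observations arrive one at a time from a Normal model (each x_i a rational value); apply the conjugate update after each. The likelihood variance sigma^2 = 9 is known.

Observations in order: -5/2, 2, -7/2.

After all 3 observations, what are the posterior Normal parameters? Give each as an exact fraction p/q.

mu_0=-7/30, tau_0^2=6/5

obs 1: x=-5/2 → posterior Normal(-1/22, 18/11)
obs 2: x=2 → posterior Normal(7/26, 18/13)
obs 3: x=-7/2 → posterior Normal(-7/30, 6/5)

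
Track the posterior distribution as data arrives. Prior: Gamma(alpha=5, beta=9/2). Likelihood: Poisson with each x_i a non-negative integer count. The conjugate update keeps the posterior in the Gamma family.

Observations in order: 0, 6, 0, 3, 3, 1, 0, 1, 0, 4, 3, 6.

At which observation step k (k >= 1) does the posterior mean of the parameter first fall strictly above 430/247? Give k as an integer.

obs 1: x=0 → posterior Gamma(5, 11/2)
obs 2: x=6 → posterior Gamma(11, 13/2)
obs 3: x=0 → posterior Gamma(11, 15/2)
obs 4: x=3 → posterior Gamma(14, 17/2)
obs 5: x=3 → posterior Gamma(17, 19/2)
obs 6: x=1 → posterior Gamma(18, 21/2)
obs 7: x=0 → posterior Gamma(18, 23/2)
obs 8: x=1 → posterior Gamma(19, 25/2)
obs 9: x=0 → posterior Gamma(19, 27/2)
obs 10: x=4 → posterior Gamma(23, 29/2)
obs 11: x=3 → posterior Gamma(26, 31/2)
obs 12: x=6 → posterior Gamma(32, 33/2)

k = 5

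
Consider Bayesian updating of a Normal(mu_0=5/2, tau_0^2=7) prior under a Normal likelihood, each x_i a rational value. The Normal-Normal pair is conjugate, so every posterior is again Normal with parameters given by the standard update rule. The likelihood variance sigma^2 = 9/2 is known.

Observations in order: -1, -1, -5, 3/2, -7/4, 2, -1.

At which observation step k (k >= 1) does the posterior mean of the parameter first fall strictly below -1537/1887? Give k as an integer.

k = 3

obs 1: x=-1 → posterior Normal(17/46, 63/23)
obs 2: x=-1 → posterior Normal(-11/74, 63/37)
obs 3: x=-5 → posterior Normal(-151/102, 21/17)
obs 4: x=3/2 → posterior Normal(-109/130, 63/65)
obs 5: x=-7/4 → posterior Normal(-1, 63/79)
obs 6: x=2 → posterior Normal(-17/31, 21/31)
obs 7: x=-1 → posterior Normal(-65/107, 63/107)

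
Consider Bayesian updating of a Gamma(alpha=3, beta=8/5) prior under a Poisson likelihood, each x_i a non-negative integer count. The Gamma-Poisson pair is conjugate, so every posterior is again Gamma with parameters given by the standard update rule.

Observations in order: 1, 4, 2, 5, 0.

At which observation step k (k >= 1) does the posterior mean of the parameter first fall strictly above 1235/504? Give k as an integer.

k = 4

obs 1: x=1 → posterior Gamma(4, 13/5)
obs 2: x=4 → posterior Gamma(8, 18/5)
obs 3: x=2 → posterior Gamma(10, 23/5)
obs 4: x=5 → posterior Gamma(15, 28/5)
obs 5: x=0 → posterior Gamma(15, 33/5)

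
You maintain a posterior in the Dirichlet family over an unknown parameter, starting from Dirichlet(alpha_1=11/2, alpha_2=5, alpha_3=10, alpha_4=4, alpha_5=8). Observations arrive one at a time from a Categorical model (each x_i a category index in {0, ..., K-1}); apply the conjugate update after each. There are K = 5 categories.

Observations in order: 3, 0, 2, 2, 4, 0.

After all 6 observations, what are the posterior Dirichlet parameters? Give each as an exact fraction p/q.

alpha_1=15/2, alpha_2=5, alpha_3=12, alpha_4=5, alpha_5=9

obs 1: x=3 → posterior Dirichlet(11/2, 5, 10, 5, 8)
obs 2: x=0 → posterior Dirichlet(13/2, 5, 10, 5, 8)
obs 3: x=2 → posterior Dirichlet(13/2, 5, 11, 5, 8)
obs 4: x=2 → posterior Dirichlet(13/2, 5, 12, 5, 8)
obs 5: x=4 → posterior Dirichlet(13/2, 5, 12, 5, 9)
obs 6: x=0 → posterior Dirichlet(15/2, 5, 12, 5, 9)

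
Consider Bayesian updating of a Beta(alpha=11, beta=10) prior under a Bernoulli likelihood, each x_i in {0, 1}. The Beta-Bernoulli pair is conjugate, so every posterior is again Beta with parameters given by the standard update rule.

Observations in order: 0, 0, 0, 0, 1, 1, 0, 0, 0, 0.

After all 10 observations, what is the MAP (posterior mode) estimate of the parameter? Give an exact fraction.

obs 1: x=0 → posterior Beta(11, 11)
obs 2: x=0 → posterior Beta(11, 12)
obs 3: x=0 → posterior Beta(11, 13)
obs 4: x=0 → posterior Beta(11, 14)
obs 5: x=1 → posterior Beta(12, 14)
obs 6: x=1 → posterior Beta(13, 14)
obs 7: x=0 → posterior Beta(13, 15)
obs 8: x=0 → posterior Beta(13, 16)
obs 9: x=0 → posterior Beta(13, 17)
obs 10: x=0 → posterior Beta(13, 18)

12/29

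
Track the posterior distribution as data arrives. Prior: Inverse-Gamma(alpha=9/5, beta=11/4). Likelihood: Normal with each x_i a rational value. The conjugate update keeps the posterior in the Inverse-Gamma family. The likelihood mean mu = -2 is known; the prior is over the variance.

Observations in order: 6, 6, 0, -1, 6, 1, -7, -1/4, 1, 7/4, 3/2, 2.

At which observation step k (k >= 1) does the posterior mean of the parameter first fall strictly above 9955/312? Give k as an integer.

obs 1: x=6 → posterior Inverse-Gamma(23/10, 139/4)
obs 2: x=6 → posterior Inverse-Gamma(14/5, 267/4)
obs 3: x=0 → posterior Inverse-Gamma(33/10, 275/4)
obs 4: x=-1 → posterior Inverse-Gamma(19/5, 277/4)
obs 5: x=6 → posterior Inverse-Gamma(43/10, 405/4)
obs 6: x=1 → posterior Inverse-Gamma(24/5, 423/4)
obs 7: x=-7 → posterior Inverse-Gamma(53/10, 473/4)
obs 8: x=-1/4 → posterior Inverse-Gamma(29/5, 3833/32)
obs 9: x=1 → posterior Inverse-Gamma(63/10, 3977/32)
obs 10: x=7/4 → posterior Inverse-Gamma(34/5, 2101/16)
obs 11: x=3/2 → posterior Inverse-Gamma(73/10, 2199/16)
obs 12: x=2 → posterior Inverse-Gamma(39/5, 2327/16)

k = 2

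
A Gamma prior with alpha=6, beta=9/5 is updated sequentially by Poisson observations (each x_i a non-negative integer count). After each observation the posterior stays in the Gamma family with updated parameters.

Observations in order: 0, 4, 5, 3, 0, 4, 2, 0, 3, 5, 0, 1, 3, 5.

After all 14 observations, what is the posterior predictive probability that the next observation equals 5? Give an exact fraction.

obs 1: x=0 → posterior Gamma(6, 14/5)
obs 2: x=4 → posterior Gamma(10, 19/5)
obs 3: x=5 → posterior Gamma(15, 24/5)
obs 4: x=3 → posterior Gamma(18, 29/5)
obs 5: x=0 → posterior Gamma(18, 34/5)
obs 6: x=4 → posterior Gamma(22, 39/5)
obs 7: x=2 → posterior Gamma(24, 44/5)
obs 8: x=0 → posterior Gamma(24, 49/5)
obs 9: x=3 → posterior Gamma(27, 54/5)
obs 10: x=5 → posterior Gamma(32, 59/5)
obs 11: x=0 → posterior Gamma(32, 64/5)
obs 12: x=1 → posterior Gamma(33, 69/5)
obs 13: x=3 → posterior Gamma(36, 74/5)
obs 14: x=5 → posterior Gamma(41, 79/5)

38477403888820176971470949217821118482366132454693862299677330566409501189641517646875/521803045337226371533219060185222766966619949582756954772224792086057555223843472146432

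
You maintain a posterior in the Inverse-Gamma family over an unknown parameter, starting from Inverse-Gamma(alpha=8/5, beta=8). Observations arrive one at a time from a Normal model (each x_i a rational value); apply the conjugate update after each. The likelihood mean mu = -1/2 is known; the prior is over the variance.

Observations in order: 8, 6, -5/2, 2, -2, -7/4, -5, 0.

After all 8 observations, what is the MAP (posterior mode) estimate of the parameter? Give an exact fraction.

obs 1: x=8 → posterior Inverse-Gamma(21/10, 353/8)
obs 2: x=6 → posterior Inverse-Gamma(13/5, 261/4)
obs 3: x=-5/2 → posterior Inverse-Gamma(31/10, 269/4)
obs 4: x=2 → posterior Inverse-Gamma(18/5, 563/8)
obs 5: x=-2 → posterior Inverse-Gamma(41/10, 143/2)
obs 6: x=-7/4 → posterior Inverse-Gamma(23/5, 2313/32)
obs 7: x=-5 → posterior Inverse-Gamma(51/10, 2637/32)
obs 8: x=0 → posterior Inverse-Gamma(28/5, 2641/32)

13205/1056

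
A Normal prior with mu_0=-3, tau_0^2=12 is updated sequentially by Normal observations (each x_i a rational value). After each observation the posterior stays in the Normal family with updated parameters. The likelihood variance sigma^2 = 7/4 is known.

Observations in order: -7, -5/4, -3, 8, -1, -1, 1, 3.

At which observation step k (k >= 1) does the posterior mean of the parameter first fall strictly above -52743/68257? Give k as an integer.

k = 7

obs 1: x=-7 → posterior Normal(-357/55, 84/55)
obs 2: x=-5/4 → posterior Normal(-417/103, 84/103)
obs 3: x=-3 → posterior Normal(-561/151, 84/151)
obs 4: x=8 → posterior Normal(-177/199, 84/199)
obs 5: x=-1 → posterior Normal(-225/247, 84/247)
obs 6: x=-1 → posterior Normal(-273/295, 84/295)
obs 7: x=1 → posterior Normal(-225/343, 12/49)
obs 8: x=3 → posterior Normal(-81/391, 84/391)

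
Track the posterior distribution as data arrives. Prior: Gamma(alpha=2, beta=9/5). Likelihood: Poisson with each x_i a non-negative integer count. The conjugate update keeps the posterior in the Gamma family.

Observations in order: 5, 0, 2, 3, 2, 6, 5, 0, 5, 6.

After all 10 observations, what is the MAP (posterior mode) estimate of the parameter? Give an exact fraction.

obs 1: x=5 → posterior Gamma(7, 14/5)
obs 2: x=0 → posterior Gamma(7, 19/5)
obs 3: x=2 → posterior Gamma(9, 24/5)
obs 4: x=3 → posterior Gamma(12, 29/5)
obs 5: x=2 → posterior Gamma(14, 34/5)
obs 6: x=6 → posterior Gamma(20, 39/5)
obs 7: x=5 → posterior Gamma(25, 44/5)
obs 8: x=0 → posterior Gamma(25, 49/5)
obs 9: x=5 → posterior Gamma(30, 54/5)
obs 10: x=6 → posterior Gamma(36, 59/5)

175/59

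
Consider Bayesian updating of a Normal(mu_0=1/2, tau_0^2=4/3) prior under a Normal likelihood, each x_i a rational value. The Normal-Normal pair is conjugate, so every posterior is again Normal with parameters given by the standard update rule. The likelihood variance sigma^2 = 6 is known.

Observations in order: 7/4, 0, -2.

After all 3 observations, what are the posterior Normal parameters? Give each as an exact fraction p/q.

mu_0=4/15, tau_0^2=4/5

obs 1: x=7/4 → posterior Normal(8/11, 12/11)
obs 2: x=0 → posterior Normal(8/13, 12/13)
obs 3: x=-2 → posterior Normal(4/15, 4/5)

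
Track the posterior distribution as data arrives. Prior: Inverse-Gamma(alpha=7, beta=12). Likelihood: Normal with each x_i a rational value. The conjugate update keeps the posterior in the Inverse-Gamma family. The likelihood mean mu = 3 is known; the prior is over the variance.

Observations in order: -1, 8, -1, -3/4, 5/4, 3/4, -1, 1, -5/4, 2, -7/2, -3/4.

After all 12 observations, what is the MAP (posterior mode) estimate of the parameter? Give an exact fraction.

3177/448

obs 1: x=-1 → posterior Inverse-Gamma(15/2, 20)
obs 2: x=8 → posterior Inverse-Gamma(8, 65/2)
obs 3: x=-1 → posterior Inverse-Gamma(17/2, 81/2)
obs 4: x=-3/4 → posterior Inverse-Gamma(9, 1521/32)
obs 5: x=5/4 → posterior Inverse-Gamma(19/2, 785/16)
obs 6: x=3/4 → posterior Inverse-Gamma(10, 1651/32)
obs 7: x=-1 → posterior Inverse-Gamma(21/2, 1907/32)
obs 8: x=1 → posterior Inverse-Gamma(11, 1971/32)
obs 9: x=-5/4 → posterior Inverse-Gamma(23/2, 565/8)
obs 10: x=2 → posterior Inverse-Gamma(12, 569/8)
obs 11: x=-7/2 → posterior Inverse-Gamma(25/2, 369/4)
obs 12: x=-3/4 → posterior Inverse-Gamma(13, 3177/32)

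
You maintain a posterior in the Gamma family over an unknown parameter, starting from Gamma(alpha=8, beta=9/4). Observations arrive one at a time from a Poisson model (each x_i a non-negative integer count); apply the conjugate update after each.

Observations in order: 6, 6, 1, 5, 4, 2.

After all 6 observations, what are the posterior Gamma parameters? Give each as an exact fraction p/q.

obs 1: x=6 → posterior Gamma(14, 13/4)
obs 2: x=6 → posterior Gamma(20, 17/4)
obs 3: x=1 → posterior Gamma(21, 21/4)
obs 4: x=5 → posterior Gamma(26, 25/4)
obs 5: x=4 → posterior Gamma(30, 29/4)
obs 6: x=2 → posterior Gamma(32, 33/4)

alpha=32, beta=33/4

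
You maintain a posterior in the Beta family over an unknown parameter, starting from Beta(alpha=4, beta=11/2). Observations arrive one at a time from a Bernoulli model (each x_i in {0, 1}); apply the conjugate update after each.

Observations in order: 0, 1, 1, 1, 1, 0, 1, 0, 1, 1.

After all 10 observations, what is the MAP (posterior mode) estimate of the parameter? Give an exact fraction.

4/7

obs 1: x=0 → posterior Beta(4, 13/2)
obs 2: x=1 → posterior Beta(5, 13/2)
obs 3: x=1 → posterior Beta(6, 13/2)
obs 4: x=1 → posterior Beta(7, 13/2)
obs 5: x=1 → posterior Beta(8, 13/2)
obs 6: x=0 → posterior Beta(8, 15/2)
obs 7: x=1 → posterior Beta(9, 15/2)
obs 8: x=0 → posterior Beta(9, 17/2)
obs 9: x=1 → posterior Beta(10, 17/2)
obs 10: x=1 → posterior Beta(11, 17/2)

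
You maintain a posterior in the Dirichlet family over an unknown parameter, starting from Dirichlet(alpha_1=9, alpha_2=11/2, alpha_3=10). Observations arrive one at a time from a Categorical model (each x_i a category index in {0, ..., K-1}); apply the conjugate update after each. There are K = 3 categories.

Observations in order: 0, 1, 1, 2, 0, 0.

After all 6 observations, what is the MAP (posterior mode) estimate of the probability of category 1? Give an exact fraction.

obs 1: x=0 → posterior Dirichlet(10, 11/2, 10)
obs 2: x=1 → posterior Dirichlet(10, 13/2, 10)
obs 3: x=1 → posterior Dirichlet(10, 15/2, 10)
obs 4: x=2 → posterior Dirichlet(10, 15/2, 11)
obs 5: x=0 → posterior Dirichlet(11, 15/2, 11)
obs 6: x=0 → posterior Dirichlet(12, 15/2, 11)

13/55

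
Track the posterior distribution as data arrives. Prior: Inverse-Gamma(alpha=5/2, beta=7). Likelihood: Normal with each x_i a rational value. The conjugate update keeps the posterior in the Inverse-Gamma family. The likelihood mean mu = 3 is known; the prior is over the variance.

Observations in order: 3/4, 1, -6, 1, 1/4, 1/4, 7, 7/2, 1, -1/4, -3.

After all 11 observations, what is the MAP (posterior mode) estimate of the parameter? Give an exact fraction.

95/9

obs 1: x=3/4 → posterior Inverse-Gamma(3, 305/32)
obs 2: x=1 → posterior Inverse-Gamma(7/2, 369/32)
obs 3: x=-6 → posterior Inverse-Gamma(4, 1665/32)
obs 4: x=1 → posterior Inverse-Gamma(9/2, 1729/32)
obs 5: x=1/4 → posterior Inverse-Gamma(5, 925/16)
obs 6: x=1/4 → posterior Inverse-Gamma(11/2, 1971/32)
obs 7: x=7 → posterior Inverse-Gamma(6, 2227/32)
obs 8: x=7/2 → posterior Inverse-Gamma(13/2, 2231/32)
obs 9: x=1 → posterior Inverse-Gamma(7, 2295/32)
obs 10: x=-1/4 → posterior Inverse-Gamma(15/2, 77)
obs 11: x=-3 → posterior Inverse-Gamma(8, 95)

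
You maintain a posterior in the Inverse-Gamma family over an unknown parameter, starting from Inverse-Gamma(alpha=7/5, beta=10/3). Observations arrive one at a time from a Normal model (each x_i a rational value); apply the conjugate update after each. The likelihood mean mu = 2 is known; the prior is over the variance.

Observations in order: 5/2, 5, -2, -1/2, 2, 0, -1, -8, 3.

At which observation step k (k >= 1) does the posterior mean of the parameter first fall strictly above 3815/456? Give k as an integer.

k = 3

obs 1: x=5/2 → posterior Inverse-Gamma(19/10, 83/24)
obs 2: x=5 → posterior Inverse-Gamma(12/5, 191/24)
obs 3: x=-2 → posterior Inverse-Gamma(29/10, 383/24)
obs 4: x=-1/2 → posterior Inverse-Gamma(17/5, 229/12)
obs 5: x=2 → posterior Inverse-Gamma(39/10, 229/12)
obs 6: x=0 → posterior Inverse-Gamma(22/5, 253/12)
obs 7: x=-1 → posterior Inverse-Gamma(49/10, 307/12)
obs 8: x=-8 → posterior Inverse-Gamma(27/5, 907/12)
obs 9: x=3 → posterior Inverse-Gamma(59/10, 913/12)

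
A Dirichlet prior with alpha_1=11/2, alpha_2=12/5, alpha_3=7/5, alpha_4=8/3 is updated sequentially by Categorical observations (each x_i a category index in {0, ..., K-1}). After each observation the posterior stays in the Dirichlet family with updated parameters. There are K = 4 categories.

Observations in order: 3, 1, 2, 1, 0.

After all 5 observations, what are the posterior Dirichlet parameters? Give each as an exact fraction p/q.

obs 1: x=3 → posterior Dirichlet(11/2, 12/5, 7/5, 11/3)
obs 2: x=1 → posterior Dirichlet(11/2, 17/5, 7/5, 11/3)
obs 3: x=2 → posterior Dirichlet(11/2, 17/5, 12/5, 11/3)
obs 4: x=1 → posterior Dirichlet(11/2, 22/5, 12/5, 11/3)
obs 5: x=0 → posterior Dirichlet(13/2, 22/5, 12/5, 11/3)

alpha_1=13/2, alpha_2=22/5, alpha_3=12/5, alpha_4=11/3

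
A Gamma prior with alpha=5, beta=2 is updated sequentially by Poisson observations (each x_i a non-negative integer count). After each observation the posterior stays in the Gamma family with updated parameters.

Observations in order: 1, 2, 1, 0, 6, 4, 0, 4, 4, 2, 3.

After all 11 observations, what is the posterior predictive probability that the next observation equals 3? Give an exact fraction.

obs 1: x=1 → posterior Gamma(6, 3)
obs 2: x=2 → posterior Gamma(8, 4)
obs 3: x=1 → posterior Gamma(9, 5)
obs 4: x=0 → posterior Gamma(9, 6)
obs 5: x=6 → posterior Gamma(15, 7)
obs 6: x=4 → posterior Gamma(19, 8)
obs 7: x=0 → posterior Gamma(19, 9)
obs 8: x=4 → posterior Gamma(23, 10)
obs 9: x=4 → posterior Gamma(27, 11)
obs 10: x=2 → posterior Gamma(29, 12)
obs 11: x=3 → posterior Gamma(32, 13)

82799722326269210582906566931822847547/406753473598629595256563012956986540032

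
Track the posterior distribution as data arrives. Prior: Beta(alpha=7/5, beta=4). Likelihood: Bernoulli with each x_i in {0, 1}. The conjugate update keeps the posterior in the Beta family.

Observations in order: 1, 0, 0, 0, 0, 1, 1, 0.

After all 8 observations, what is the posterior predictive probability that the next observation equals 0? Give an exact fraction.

obs 1: x=1 → posterior Beta(12/5, 4)
obs 2: x=0 → posterior Beta(12/5, 5)
obs 3: x=0 → posterior Beta(12/5, 6)
obs 4: x=0 → posterior Beta(12/5, 7)
obs 5: x=0 → posterior Beta(12/5, 8)
obs 6: x=1 → posterior Beta(17/5, 8)
obs 7: x=1 → posterior Beta(22/5, 8)
obs 8: x=0 → posterior Beta(22/5, 9)

45/67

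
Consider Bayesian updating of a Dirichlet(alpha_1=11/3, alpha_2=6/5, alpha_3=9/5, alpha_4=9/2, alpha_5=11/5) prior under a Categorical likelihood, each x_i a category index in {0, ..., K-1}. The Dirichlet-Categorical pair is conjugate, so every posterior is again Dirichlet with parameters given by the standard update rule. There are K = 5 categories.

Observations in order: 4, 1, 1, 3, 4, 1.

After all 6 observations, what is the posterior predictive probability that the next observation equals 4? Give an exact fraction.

18/83

obs 1: x=4 → posterior Dirichlet(11/3, 6/5, 9/5, 9/2, 16/5)
obs 2: x=1 → posterior Dirichlet(11/3, 11/5, 9/5, 9/2, 16/5)
obs 3: x=1 → posterior Dirichlet(11/3, 16/5, 9/5, 9/2, 16/5)
obs 4: x=3 → posterior Dirichlet(11/3, 16/5, 9/5, 11/2, 16/5)
obs 5: x=4 → posterior Dirichlet(11/3, 16/5, 9/5, 11/2, 21/5)
obs 6: x=1 → posterior Dirichlet(11/3, 21/5, 9/5, 11/2, 21/5)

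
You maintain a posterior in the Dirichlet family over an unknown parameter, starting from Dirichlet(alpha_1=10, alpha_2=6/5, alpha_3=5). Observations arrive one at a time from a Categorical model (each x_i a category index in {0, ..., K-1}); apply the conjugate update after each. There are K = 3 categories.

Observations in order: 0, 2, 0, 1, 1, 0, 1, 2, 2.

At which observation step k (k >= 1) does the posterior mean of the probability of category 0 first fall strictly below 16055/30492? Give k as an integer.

obs 1: x=0 → posterior Dirichlet(11, 6/5, 5)
obs 2: x=2 → posterior Dirichlet(11, 6/5, 6)
obs 3: x=0 → posterior Dirichlet(12, 6/5, 6)
obs 4: x=1 → posterior Dirichlet(12, 11/5, 6)
obs 5: x=1 → posterior Dirichlet(12, 16/5, 6)
obs 6: x=0 → posterior Dirichlet(13, 16/5, 6)
obs 7: x=1 → posterior Dirichlet(13, 21/5, 6)
obs 8: x=2 → posterior Dirichlet(13, 21/5, 7)
obs 9: x=2 → posterior Dirichlet(13, 21/5, 8)

k = 9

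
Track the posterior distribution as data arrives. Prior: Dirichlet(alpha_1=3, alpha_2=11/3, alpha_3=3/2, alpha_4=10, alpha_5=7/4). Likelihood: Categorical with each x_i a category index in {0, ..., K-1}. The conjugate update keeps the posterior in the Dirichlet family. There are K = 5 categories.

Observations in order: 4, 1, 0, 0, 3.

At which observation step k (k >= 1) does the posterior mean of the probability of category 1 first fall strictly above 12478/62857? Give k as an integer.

k = 2

obs 1: x=4 → posterior Dirichlet(3, 11/3, 3/2, 10, 11/4)
obs 2: x=1 → posterior Dirichlet(3, 14/3, 3/2, 10, 11/4)
obs 3: x=0 → posterior Dirichlet(4, 14/3, 3/2, 10, 11/4)
obs 4: x=0 → posterior Dirichlet(5, 14/3, 3/2, 10, 11/4)
obs 5: x=3 → posterior Dirichlet(5, 14/3, 3/2, 11, 11/4)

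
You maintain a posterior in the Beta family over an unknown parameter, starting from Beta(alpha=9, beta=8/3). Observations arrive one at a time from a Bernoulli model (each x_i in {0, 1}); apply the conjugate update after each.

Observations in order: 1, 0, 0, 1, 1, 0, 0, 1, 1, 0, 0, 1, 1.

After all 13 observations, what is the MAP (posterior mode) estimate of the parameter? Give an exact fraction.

obs 1: x=1 → posterior Beta(10, 8/3)
obs 2: x=0 → posterior Beta(10, 11/3)
obs 3: x=0 → posterior Beta(10, 14/3)
obs 4: x=1 → posterior Beta(11, 14/3)
obs 5: x=1 → posterior Beta(12, 14/3)
obs 6: x=0 → posterior Beta(12, 17/3)
obs 7: x=0 → posterior Beta(12, 20/3)
obs 8: x=1 → posterior Beta(13, 20/3)
obs 9: x=1 → posterior Beta(14, 20/3)
obs 10: x=0 → posterior Beta(14, 23/3)
obs 11: x=0 → posterior Beta(14, 26/3)
obs 12: x=1 → posterior Beta(15, 26/3)
obs 13: x=1 → posterior Beta(16, 26/3)

45/68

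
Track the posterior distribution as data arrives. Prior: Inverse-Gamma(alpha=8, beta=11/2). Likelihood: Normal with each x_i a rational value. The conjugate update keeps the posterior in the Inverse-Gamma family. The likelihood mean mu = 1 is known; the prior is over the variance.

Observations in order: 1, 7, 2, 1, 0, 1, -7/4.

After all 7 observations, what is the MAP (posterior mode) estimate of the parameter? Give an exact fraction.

181/80

obs 1: x=1 → posterior Inverse-Gamma(17/2, 11/2)
obs 2: x=7 → posterior Inverse-Gamma(9, 47/2)
obs 3: x=2 → posterior Inverse-Gamma(19/2, 24)
obs 4: x=1 → posterior Inverse-Gamma(10, 24)
obs 5: x=0 → posterior Inverse-Gamma(21/2, 49/2)
obs 6: x=1 → posterior Inverse-Gamma(11, 49/2)
obs 7: x=-7/4 → posterior Inverse-Gamma(23/2, 905/32)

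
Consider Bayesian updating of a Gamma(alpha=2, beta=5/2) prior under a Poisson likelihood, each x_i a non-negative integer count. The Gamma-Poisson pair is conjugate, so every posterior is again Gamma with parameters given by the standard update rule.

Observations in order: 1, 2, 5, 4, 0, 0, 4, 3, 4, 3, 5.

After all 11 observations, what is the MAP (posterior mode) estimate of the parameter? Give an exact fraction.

64/27

obs 1: x=1 → posterior Gamma(3, 7/2)
obs 2: x=2 → posterior Gamma(5, 9/2)
obs 3: x=5 → posterior Gamma(10, 11/2)
obs 4: x=4 → posterior Gamma(14, 13/2)
obs 5: x=0 → posterior Gamma(14, 15/2)
obs 6: x=0 → posterior Gamma(14, 17/2)
obs 7: x=4 → posterior Gamma(18, 19/2)
obs 8: x=3 → posterior Gamma(21, 21/2)
obs 9: x=4 → posterior Gamma(25, 23/2)
obs 10: x=3 → posterior Gamma(28, 25/2)
obs 11: x=5 → posterior Gamma(33, 27/2)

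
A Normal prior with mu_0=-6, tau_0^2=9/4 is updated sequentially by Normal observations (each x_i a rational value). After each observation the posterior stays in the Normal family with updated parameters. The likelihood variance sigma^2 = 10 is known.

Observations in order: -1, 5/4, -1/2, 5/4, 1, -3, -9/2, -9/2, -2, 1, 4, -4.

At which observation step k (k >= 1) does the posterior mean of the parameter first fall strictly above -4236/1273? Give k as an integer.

k = 4

obs 1: x=-1 → posterior Normal(-249/49, 90/49)
obs 2: x=5/4 → posterior Normal(-951/232, 45/29)
obs 3: x=-1/2 → posterior Normal(-969/268, 90/67)
obs 4: x=5/4 → posterior Normal(-231/76, 45/38)
obs 5: x=1 → posterior Normal(-222/85, 18/17)
obs 6: x=-3 → posterior Normal(-249/94, 45/47)
obs 7: x=-9/2 → posterior Normal(-579/206, 90/103)
obs 8: x=-9/2 → posterior Normal(-165/56, 45/56)
obs 9: x=-2 → posterior Normal(-348/121, 90/121)
obs 10: x=1 → posterior Normal(-339/130, 9/13)
obs 11: x=4 → posterior Normal(-303/139, 90/139)
obs 12: x=-4 → posterior Normal(-339/148, 45/74)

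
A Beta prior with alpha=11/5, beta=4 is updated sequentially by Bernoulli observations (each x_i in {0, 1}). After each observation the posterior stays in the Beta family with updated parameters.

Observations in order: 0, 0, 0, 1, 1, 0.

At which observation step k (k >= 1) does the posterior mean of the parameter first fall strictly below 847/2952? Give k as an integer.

obs 1: x=0 → posterior Beta(11/5, 5)
obs 2: x=0 → posterior Beta(11/5, 6)
obs 3: x=0 → posterior Beta(11/5, 7)
obs 4: x=1 → posterior Beta(16/5, 7)
obs 5: x=1 → posterior Beta(21/5, 7)
obs 6: x=0 → posterior Beta(21/5, 8)

k = 2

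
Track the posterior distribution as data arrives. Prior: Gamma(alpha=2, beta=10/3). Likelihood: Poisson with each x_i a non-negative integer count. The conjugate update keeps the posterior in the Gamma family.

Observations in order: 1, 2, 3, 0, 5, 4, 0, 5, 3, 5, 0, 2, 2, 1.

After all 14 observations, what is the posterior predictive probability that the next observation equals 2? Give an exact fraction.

1302357099320604715661317169061617666065075860891114255849357312/4948225772555122952215706497456441676637041382491588592529296875

obs 1: x=1 → posterior Gamma(3, 13/3)
obs 2: x=2 → posterior Gamma(5, 16/3)
obs 3: x=3 → posterior Gamma(8, 19/3)
obs 4: x=0 → posterior Gamma(8, 22/3)
obs 5: x=5 → posterior Gamma(13, 25/3)
obs 6: x=4 → posterior Gamma(17, 28/3)
obs 7: x=0 → posterior Gamma(17, 31/3)
obs 8: x=5 → posterior Gamma(22, 34/3)
obs 9: x=3 → posterior Gamma(25, 37/3)
obs 10: x=5 → posterior Gamma(30, 40/3)
obs 11: x=0 → posterior Gamma(30, 43/3)
obs 12: x=2 → posterior Gamma(32, 46/3)
obs 13: x=2 → posterior Gamma(34, 49/3)
obs 14: x=1 → posterior Gamma(35, 52/3)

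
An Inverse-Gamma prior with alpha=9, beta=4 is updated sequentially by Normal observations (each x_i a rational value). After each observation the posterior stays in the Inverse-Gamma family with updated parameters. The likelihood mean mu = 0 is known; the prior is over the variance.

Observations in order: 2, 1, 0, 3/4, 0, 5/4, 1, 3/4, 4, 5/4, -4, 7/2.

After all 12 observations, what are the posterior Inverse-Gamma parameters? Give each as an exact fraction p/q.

obs 1: x=2 → posterior Inverse-Gamma(19/2, 6)
obs 2: x=1 → posterior Inverse-Gamma(10, 13/2)
obs 3: x=0 → posterior Inverse-Gamma(21/2, 13/2)
obs 4: x=3/4 → posterior Inverse-Gamma(11, 217/32)
obs 5: x=0 → posterior Inverse-Gamma(23/2, 217/32)
obs 6: x=5/4 → posterior Inverse-Gamma(12, 121/16)
obs 7: x=1 → posterior Inverse-Gamma(25/2, 129/16)
obs 8: x=3/4 → posterior Inverse-Gamma(13, 267/32)
obs 9: x=4 → posterior Inverse-Gamma(27/2, 523/32)
obs 10: x=5/4 → posterior Inverse-Gamma(14, 137/8)
obs 11: x=-4 → posterior Inverse-Gamma(29/2, 201/8)
obs 12: x=7/2 → posterior Inverse-Gamma(15, 125/4)

alpha=15, beta=125/4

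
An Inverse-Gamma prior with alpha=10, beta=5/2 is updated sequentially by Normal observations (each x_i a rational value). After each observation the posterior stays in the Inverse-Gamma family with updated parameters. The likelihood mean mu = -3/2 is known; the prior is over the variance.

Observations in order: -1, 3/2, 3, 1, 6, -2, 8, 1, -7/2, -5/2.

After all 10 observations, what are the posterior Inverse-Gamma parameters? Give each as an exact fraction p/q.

obs 1: x=-1 → posterior Inverse-Gamma(21/2, 21/8)
obs 2: x=3/2 → posterior Inverse-Gamma(11, 57/8)
obs 3: x=3 → posterior Inverse-Gamma(23/2, 69/4)
obs 4: x=1 → posterior Inverse-Gamma(12, 163/8)
obs 5: x=6 → posterior Inverse-Gamma(25/2, 97/2)
obs 6: x=-2 → posterior Inverse-Gamma(13, 389/8)
obs 7: x=8 → posterior Inverse-Gamma(27/2, 375/4)
obs 8: x=1 → posterior Inverse-Gamma(14, 775/8)
obs 9: x=-7/2 → posterior Inverse-Gamma(29/2, 791/8)
obs 10: x=-5/2 → posterior Inverse-Gamma(15, 795/8)

alpha=15, beta=795/8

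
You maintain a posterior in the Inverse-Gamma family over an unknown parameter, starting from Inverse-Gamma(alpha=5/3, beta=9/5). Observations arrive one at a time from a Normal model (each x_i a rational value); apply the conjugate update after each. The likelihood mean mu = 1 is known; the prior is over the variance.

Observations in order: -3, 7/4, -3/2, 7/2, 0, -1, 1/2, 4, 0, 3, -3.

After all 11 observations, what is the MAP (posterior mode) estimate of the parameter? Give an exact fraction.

16299/3920

obs 1: x=-3 → posterior Inverse-Gamma(13/6, 49/5)
obs 2: x=7/4 → posterior Inverse-Gamma(8/3, 1613/160)
obs 3: x=-3/2 → posterior Inverse-Gamma(19/6, 2113/160)
obs 4: x=7/2 → posterior Inverse-Gamma(11/3, 2613/160)
obs 5: x=0 → posterior Inverse-Gamma(25/6, 2693/160)
obs 6: x=-1 → posterior Inverse-Gamma(14/3, 3013/160)
obs 7: x=1/2 → posterior Inverse-Gamma(31/6, 3033/160)
obs 8: x=4 → posterior Inverse-Gamma(17/3, 3753/160)
obs 9: x=0 → posterior Inverse-Gamma(37/6, 3833/160)
obs 10: x=3 → posterior Inverse-Gamma(20/3, 4153/160)
obs 11: x=-3 → posterior Inverse-Gamma(43/6, 5433/160)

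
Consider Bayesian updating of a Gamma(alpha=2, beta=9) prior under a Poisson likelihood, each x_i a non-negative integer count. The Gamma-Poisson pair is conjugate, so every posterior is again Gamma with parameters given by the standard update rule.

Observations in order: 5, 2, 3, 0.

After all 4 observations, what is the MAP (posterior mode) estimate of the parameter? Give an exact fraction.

11/13

obs 1: x=5 → posterior Gamma(7, 10)
obs 2: x=2 → posterior Gamma(9, 11)
obs 3: x=3 → posterior Gamma(12, 12)
obs 4: x=0 → posterior Gamma(12, 13)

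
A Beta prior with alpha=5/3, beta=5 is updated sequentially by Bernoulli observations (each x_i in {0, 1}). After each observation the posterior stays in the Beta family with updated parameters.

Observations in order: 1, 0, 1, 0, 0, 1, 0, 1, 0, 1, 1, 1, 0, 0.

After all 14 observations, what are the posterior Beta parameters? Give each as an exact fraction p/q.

alpha=26/3, beta=12

obs 1: x=1 → posterior Beta(8/3, 5)
obs 2: x=0 → posterior Beta(8/3, 6)
obs 3: x=1 → posterior Beta(11/3, 6)
obs 4: x=0 → posterior Beta(11/3, 7)
obs 5: x=0 → posterior Beta(11/3, 8)
obs 6: x=1 → posterior Beta(14/3, 8)
obs 7: x=0 → posterior Beta(14/3, 9)
obs 8: x=1 → posterior Beta(17/3, 9)
obs 9: x=0 → posterior Beta(17/3, 10)
obs 10: x=1 → posterior Beta(20/3, 10)
obs 11: x=1 → posterior Beta(23/3, 10)
obs 12: x=1 → posterior Beta(26/3, 10)
obs 13: x=0 → posterior Beta(26/3, 11)
obs 14: x=0 → posterior Beta(26/3, 12)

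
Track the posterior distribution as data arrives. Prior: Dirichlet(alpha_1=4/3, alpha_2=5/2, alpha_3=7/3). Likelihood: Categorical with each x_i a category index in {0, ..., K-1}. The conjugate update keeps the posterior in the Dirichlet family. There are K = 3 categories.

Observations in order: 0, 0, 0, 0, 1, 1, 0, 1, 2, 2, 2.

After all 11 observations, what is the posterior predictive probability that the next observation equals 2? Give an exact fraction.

obs 1: x=0 → posterior Dirichlet(7/3, 5/2, 7/3)
obs 2: x=0 → posterior Dirichlet(10/3, 5/2, 7/3)
obs 3: x=0 → posterior Dirichlet(13/3, 5/2, 7/3)
obs 4: x=0 → posterior Dirichlet(16/3, 5/2, 7/3)
obs 5: x=1 → posterior Dirichlet(16/3, 7/2, 7/3)
obs 6: x=1 → posterior Dirichlet(16/3, 9/2, 7/3)
obs 7: x=0 → posterior Dirichlet(19/3, 9/2, 7/3)
obs 8: x=1 → posterior Dirichlet(19/3, 11/2, 7/3)
obs 9: x=2 → posterior Dirichlet(19/3, 11/2, 10/3)
obs 10: x=2 → posterior Dirichlet(19/3, 11/2, 13/3)
obs 11: x=2 → posterior Dirichlet(19/3, 11/2, 16/3)

32/103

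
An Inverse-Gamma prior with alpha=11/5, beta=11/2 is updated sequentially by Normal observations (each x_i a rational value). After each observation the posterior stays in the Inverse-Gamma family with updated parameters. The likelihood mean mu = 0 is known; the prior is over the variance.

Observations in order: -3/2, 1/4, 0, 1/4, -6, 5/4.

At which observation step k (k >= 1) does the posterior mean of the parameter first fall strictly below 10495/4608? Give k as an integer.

k = 4

obs 1: x=-3/2 → posterior Inverse-Gamma(27/10, 53/8)
obs 2: x=1/4 → posterior Inverse-Gamma(16/5, 213/32)
obs 3: x=0 → posterior Inverse-Gamma(37/10, 213/32)
obs 4: x=1/4 → posterior Inverse-Gamma(21/5, 107/16)
obs 5: x=-6 → posterior Inverse-Gamma(47/10, 395/16)
obs 6: x=5/4 → posterior Inverse-Gamma(26/5, 815/32)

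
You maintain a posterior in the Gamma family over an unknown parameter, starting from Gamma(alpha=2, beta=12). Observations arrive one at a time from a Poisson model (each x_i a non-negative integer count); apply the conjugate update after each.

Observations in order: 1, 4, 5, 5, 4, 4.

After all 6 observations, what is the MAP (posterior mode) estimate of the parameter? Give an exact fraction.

4/3

obs 1: x=1 → posterior Gamma(3, 13)
obs 2: x=4 → posterior Gamma(7, 14)
obs 3: x=5 → posterior Gamma(12, 15)
obs 4: x=5 → posterior Gamma(17, 16)
obs 5: x=4 → posterior Gamma(21, 17)
obs 6: x=4 → posterior Gamma(25, 18)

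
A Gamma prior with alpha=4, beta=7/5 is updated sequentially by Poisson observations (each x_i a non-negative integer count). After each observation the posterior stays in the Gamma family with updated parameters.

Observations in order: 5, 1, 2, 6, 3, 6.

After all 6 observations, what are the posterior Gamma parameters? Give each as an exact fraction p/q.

alpha=27, beta=37/5

obs 1: x=5 → posterior Gamma(9, 12/5)
obs 2: x=1 → posterior Gamma(10, 17/5)
obs 3: x=2 → posterior Gamma(12, 22/5)
obs 4: x=6 → posterior Gamma(18, 27/5)
obs 5: x=3 → posterior Gamma(21, 32/5)
obs 6: x=6 → posterior Gamma(27, 37/5)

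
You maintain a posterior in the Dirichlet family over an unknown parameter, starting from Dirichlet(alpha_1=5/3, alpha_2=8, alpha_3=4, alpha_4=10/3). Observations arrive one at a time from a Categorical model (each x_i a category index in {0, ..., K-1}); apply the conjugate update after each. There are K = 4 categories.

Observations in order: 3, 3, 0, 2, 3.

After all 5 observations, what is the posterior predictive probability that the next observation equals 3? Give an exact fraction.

19/66

obs 1: x=3 → posterior Dirichlet(5/3, 8, 4, 13/3)
obs 2: x=3 → posterior Dirichlet(5/3, 8, 4, 16/3)
obs 3: x=0 → posterior Dirichlet(8/3, 8, 4, 16/3)
obs 4: x=2 → posterior Dirichlet(8/3, 8, 5, 16/3)
obs 5: x=3 → posterior Dirichlet(8/3, 8, 5, 19/3)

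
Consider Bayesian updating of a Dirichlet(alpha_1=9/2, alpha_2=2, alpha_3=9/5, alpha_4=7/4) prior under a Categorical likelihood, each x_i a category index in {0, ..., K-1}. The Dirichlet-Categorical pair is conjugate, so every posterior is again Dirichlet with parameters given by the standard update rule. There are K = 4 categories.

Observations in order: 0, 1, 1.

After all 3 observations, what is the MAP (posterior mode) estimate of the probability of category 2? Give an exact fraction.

obs 1: x=0 → posterior Dirichlet(11/2, 2, 9/5, 7/4)
obs 2: x=1 → posterior Dirichlet(11/2, 3, 9/5, 7/4)
obs 3: x=1 → posterior Dirichlet(11/2, 4, 9/5, 7/4)

16/181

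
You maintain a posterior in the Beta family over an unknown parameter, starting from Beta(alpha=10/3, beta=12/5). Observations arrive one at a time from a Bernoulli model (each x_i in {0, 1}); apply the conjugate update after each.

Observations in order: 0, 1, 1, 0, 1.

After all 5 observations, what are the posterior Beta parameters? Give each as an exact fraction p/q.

obs 1: x=0 → posterior Beta(10/3, 17/5)
obs 2: x=1 → posterior Beta(13/3, 17/5)
obs 3: x=1 → posterior Beta(16/3, 17/5)
obs 4: x=0 → posterior Beta(16/3, 22/5)
obs 5: x=1 → posterior Beta(19/3, 22/5)

alpha=19/3, beta=22/5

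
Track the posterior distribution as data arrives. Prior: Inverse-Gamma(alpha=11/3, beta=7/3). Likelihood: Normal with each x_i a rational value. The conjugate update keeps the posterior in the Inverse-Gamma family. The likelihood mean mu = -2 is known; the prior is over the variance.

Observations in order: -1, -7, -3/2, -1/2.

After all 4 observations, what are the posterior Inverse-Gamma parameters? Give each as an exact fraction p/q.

alpha=17/3, beta=199/12

obs 1: x=-1 → posterior Inverse-Gamma(25/6, 17/6)
obs 2: x=-7 → posterior Inverse-Gamma(14/3, 46/3)
obs 3: x=-3/2 → posterior Inverse-Gamma(31/6, 371/24)
obs 4: x=-1/2 → posterior Inverse-Gamma(17/3, 199/12)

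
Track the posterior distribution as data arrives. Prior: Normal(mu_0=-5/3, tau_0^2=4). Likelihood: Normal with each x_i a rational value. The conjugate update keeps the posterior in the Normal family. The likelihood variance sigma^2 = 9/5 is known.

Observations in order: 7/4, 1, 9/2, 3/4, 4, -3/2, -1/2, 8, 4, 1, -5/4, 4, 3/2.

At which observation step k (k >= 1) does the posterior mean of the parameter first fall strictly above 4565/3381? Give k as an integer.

obs 1: x=7/4 → posterior Normal(20/29, 36/29)
obs 2: x=1 → posterior Normal(40/49, 36/49)
obs 3: x=9/2 → posterior Normal(130/69, 12/23)
obs 4: x=3/4 → posterior Normal(145/89, 36/89)
obs 5: x=4 → posterior Normal(225/109, 36/109)
obs 6: x=-3/2 → posterior Normal(65/43, 12/43)
obs 7: x=-1/2 → posterior Normal(185/149, 36/149)
obs 8: x=8 → posterior Normal(345/169, 36/169)
obs 9: x=4 → posterior Normal(425/189, 4/21)
obs 10: x=1 → posterior Normal(445/209, 36/209)
obs 11: x=-5/4 → posterior Normal(420/229, 36/229)
obs 12: x=4 → posterior Normal(500/249, 12/83)
obs 13: x=3/2 → posterior Normal(530/269, 36/269)

k = 3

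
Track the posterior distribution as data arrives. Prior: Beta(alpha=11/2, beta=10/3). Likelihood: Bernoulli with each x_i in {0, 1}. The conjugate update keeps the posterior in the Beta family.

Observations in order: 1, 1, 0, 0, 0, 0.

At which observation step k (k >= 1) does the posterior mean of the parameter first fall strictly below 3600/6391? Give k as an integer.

k = 5

obs 1: x=1 → posterior Beta(13/2, 10/3)
obs 2: x=1 → posterior Beta(15/2, 10/3)
obs 3: x=0 → posterior Beta(15/2, 13/3)
obs 4: x=0 → posterior Beta(15/2, 16/3)
obs 5: x=0 → posterior Beta(15/2, 19/3)
obs 6: x=0 → posterior Beta(15/2, 22/3)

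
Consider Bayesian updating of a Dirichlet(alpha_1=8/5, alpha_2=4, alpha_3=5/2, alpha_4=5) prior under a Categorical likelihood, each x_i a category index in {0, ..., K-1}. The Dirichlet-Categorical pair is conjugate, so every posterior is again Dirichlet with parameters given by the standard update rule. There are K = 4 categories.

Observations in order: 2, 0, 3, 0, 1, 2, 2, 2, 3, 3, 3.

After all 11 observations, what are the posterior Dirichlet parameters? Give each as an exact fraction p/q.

obs 1: x=2 → posterior Dirichlet(8/5, 4, 7/2, 5)
obs 2: x=0 → posterior Dirichlet(13/5, 4, 7/2, 5)
obs 3: x=3 → posterior Dirichlet(13/5, 4, 7/2, 6)
obs 4: x=0 → posterior Dirichlet(18/5, 4, 7/2, 6)
obs 5: x=1 → posterior Dirichlet(18/5, 5, 7/2, 6)
obs 6: x=2 → posterior Dirichlet(18/5, 5, 9/2, 6)
obs 7: x=2 → posterior Dirichlet(18/5, 5, 11/2, 6)
obs 8: x=2 → posterior Dirichlet(18/5, 5, 13/2, 6)
obs 9: x=3 → posterior Dirichlet(18/5, 5, 13/2, 7)
obs 10: x=3 → posterior Dirichlet(18/5, 5, 13/2, 8)
obs 11: x=3 → posterior Dirichlet(18/5, 5, 13/2, 9)

alpha_1=18/5, alpha_2=5, alpha_3=13/2, alpha_4=9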